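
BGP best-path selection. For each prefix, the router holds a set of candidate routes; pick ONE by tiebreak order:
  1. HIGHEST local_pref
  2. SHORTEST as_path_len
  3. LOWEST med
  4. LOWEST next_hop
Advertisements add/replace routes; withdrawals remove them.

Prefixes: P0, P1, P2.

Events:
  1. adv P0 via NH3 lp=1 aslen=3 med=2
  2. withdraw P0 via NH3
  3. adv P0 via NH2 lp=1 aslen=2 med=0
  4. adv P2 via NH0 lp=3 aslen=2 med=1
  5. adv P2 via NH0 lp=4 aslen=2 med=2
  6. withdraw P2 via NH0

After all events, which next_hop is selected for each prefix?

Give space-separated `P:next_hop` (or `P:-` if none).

Answer: P0:NH2 P1:- P2:-

Derivation:
Op 1: best P0=NH3 P1=- P2=-
Op 2: best P0=- P1=- P2=-
Op 3: best P0=NH2 P1=- P2=-
Op 4: best P0=NH2 P1=- P2=NH0
Op 5: best P0=NH2 P1=- P2=NH0
Op 6: best P0=NH2 P1=- P2=-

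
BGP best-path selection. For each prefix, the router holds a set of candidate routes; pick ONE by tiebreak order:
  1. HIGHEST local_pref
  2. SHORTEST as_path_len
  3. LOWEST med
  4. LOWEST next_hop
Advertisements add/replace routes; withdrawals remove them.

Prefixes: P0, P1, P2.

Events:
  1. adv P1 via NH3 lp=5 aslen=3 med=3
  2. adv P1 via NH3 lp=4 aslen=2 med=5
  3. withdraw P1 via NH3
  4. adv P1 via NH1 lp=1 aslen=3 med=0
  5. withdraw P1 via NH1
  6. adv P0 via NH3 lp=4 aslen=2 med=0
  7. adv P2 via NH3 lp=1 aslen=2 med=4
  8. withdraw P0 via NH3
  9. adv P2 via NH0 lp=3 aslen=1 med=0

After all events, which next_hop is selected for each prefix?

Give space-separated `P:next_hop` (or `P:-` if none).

Op 1: best P0=- P1=NH3 P2=-
Op 2: best P0=- P1=NH3 P2=-
Op 3: best P0=- P1=- P2=-
Op 4: best P0=- P1=NH1 P2=-
Op 5: best P0=- P1=- P2=-
Op 6: best P0=NH3 P1=- P2=-
Op 7: best P0=NH3 P1=- P2=NH3
Op 8: best P0=- P1=- P2=NH3
Op 9: best P0=- P1=- P2=NH0

Answer: P0:- P1:- P2:NH0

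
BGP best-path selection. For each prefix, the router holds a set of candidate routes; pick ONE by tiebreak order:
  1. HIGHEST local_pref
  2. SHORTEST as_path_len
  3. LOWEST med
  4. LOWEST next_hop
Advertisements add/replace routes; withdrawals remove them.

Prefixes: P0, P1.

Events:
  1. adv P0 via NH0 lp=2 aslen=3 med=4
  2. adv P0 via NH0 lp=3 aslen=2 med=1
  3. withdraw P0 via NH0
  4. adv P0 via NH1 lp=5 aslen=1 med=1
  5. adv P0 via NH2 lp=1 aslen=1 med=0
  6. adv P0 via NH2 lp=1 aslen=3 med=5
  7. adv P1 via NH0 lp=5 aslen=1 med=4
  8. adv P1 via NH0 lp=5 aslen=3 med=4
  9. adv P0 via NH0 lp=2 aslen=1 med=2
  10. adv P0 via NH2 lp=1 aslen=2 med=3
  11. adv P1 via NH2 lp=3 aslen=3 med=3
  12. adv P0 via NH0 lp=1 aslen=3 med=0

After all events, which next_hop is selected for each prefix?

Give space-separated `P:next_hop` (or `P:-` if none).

Op 1: best P0=NH0 P1=-
Op 2: best P0=NH0 P1=-
Op 3: best P0=- P1=-
Op 4: best P0=NH1 P1=-
Op 5: best P0=NH1 P1=-
Op 6: best P0=NH1 P1=-
Op 7: best P0=NH1 P1=NH0
Op 8: best P0=NH1 P1=NH0
Op 9: best P0=NH1 P1=NH0
Op 10: best P0=NH1 P1=NH0
Op 11: best P0=NH1 P1=NH0
Op 12: best P0=NH1 P1=NH0

Answer: P0:NH1 P1:NH0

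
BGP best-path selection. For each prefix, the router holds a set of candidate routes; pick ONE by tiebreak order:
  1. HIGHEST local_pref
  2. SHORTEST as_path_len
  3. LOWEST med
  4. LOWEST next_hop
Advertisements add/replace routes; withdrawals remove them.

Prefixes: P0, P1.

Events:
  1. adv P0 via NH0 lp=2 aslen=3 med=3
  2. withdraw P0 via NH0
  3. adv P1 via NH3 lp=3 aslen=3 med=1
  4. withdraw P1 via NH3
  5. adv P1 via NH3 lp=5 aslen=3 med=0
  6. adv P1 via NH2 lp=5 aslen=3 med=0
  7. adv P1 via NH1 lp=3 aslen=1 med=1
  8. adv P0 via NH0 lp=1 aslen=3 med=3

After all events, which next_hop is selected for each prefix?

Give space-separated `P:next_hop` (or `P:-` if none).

Op 1: best P0=NH0 P1=-
Op 2: best P0=- P1=-
Op 3: best P0=- P1=NH3
Op 4: best P0=- P1=-
Op 5: best P0=- P1=NH3
Op 6: best P0=- P1=NH2
Op 7: best P0=- P1=NH2
Op 8: best P0=NH0 P1=NH2

Answer: P0:NH0 P1:NH2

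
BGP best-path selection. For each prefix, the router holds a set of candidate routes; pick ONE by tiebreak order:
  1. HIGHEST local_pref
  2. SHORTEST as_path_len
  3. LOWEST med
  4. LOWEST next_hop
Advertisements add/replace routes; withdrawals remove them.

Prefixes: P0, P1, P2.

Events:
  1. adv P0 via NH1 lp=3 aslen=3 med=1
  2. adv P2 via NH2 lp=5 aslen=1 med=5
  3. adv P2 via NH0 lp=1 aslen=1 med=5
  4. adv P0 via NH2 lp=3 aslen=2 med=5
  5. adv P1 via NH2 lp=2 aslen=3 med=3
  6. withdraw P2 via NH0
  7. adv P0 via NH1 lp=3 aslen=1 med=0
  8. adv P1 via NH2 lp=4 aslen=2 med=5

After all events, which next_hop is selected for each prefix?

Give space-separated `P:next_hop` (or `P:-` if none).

Answer: P0:NH1 P1:NH2 P2:NH2

Derivation:
Op 1: best P0=NH1 P1=- P2=-
Op 2: best P0=NH1 P1=- P2=NH2
Op 3: best P0=NH1 P1=- P2=NH2
Op 4: best P0=NH2 P1=- P2=NH2
Op 5: best P0=NH2 P1=NH2 P2=NH2
Op 6: best P0=NH2 P1=NH2 P2=NH2
Op 7: best P0=NH1 P1=NH2 P2=NH2
Op 8: best P0=NH1 P1=NH2 P2=NH2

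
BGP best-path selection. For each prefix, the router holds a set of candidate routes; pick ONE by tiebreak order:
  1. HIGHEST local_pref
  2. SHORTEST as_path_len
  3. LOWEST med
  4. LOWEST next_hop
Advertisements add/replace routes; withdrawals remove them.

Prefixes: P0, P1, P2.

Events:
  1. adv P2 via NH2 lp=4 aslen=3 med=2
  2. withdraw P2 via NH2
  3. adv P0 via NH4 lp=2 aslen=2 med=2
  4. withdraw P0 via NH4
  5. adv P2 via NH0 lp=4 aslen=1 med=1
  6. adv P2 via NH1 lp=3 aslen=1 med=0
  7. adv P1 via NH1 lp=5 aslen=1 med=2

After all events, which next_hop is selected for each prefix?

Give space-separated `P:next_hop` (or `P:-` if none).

Answer: P0:- P1:NH1 P2:NH0

Derivation:
Op 1: best P0=- P1=- P2=NH2
Op 2: best P0=- P1=- P2=-
Op 3: best P0=NH4 P1=- P2=-
Op 4: best P0=- P1=- P2=-
Op 5: best P0=- P1=- P2=NH0
Op 6: best P0=- P1=- P2=NH0
Op 7: best P0=- P1=NH1 P2=NH0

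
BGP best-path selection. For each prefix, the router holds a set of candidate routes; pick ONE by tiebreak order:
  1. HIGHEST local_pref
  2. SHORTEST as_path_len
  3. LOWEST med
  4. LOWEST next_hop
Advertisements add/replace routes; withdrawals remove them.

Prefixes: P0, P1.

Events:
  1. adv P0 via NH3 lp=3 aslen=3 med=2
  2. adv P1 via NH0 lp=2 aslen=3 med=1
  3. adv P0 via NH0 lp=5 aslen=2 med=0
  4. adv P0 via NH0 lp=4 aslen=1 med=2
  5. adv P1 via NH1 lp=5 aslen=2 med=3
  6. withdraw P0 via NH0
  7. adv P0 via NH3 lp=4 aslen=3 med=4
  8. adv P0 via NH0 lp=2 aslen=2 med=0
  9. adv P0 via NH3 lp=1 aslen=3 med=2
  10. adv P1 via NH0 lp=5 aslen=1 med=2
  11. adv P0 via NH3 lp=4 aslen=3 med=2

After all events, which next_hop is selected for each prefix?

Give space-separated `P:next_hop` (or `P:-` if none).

Op 1: best P0=NH3 P1=-
Op 2: best P0=NH3 P1=NH0
Op 3: best P0=NH0 P1=NH0
Op 4: best P0=NH0 P1=NH0
Op 5: best P0=NH0 P1=NH1
Op 6: best P0=NH3 P1=NH1
Op 7: best P0=NH3 P1=NH1
Op 8: best P0=NH3 P1=NH1
Op 9: best P0=NH0 P1=NH1
Op 10: best P0=NH0 P1=NH0
Op 11: best P0=NH3 P1=NH0

Answer: P0:NH3 P1:NH0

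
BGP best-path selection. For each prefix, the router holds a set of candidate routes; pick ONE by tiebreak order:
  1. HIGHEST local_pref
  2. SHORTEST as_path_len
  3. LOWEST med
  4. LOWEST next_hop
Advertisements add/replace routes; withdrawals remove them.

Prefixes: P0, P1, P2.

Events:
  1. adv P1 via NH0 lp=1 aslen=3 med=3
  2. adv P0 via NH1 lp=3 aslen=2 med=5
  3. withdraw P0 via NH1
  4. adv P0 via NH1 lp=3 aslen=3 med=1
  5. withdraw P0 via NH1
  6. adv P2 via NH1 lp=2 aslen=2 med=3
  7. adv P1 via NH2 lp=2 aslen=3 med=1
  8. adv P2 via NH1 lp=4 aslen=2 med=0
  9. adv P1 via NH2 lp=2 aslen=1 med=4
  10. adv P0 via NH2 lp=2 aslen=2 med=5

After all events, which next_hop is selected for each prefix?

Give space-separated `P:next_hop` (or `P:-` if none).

Answer: P0:NH2 P1:NH2 P2:NH1

Derivation:
Op 1: best P0=- P1=NH0 P2=-
Op 2: best P0=NH1 P1=NH0 P2=-
Op 3: best P0=- P1=NH0 P2=-
Op 4: best P0=NH1 P1=NH0 P2=-
Op 5: best P0=- P1=NH0 P2=-
Op 6: best P0=- P1=NH0 P2=NH1
Op 7: best P0=- P1=NH2 P2=NH1
Op 8: best P0=- P1=NH2 P2=NH1
Op 9: best P0=- P1=NH2 P2=NH1
Op 10: best P0=NH2 P1=NH2 P2=NH1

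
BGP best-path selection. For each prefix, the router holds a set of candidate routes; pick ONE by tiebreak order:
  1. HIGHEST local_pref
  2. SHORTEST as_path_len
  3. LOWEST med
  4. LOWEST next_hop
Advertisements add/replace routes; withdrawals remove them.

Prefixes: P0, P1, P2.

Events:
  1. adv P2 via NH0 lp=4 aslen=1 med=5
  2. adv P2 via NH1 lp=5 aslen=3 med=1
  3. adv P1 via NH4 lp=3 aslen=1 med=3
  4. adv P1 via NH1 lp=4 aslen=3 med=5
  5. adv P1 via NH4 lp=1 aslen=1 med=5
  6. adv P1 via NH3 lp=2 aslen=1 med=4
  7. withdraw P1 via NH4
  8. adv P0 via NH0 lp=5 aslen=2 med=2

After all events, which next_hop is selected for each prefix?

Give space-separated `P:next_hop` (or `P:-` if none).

Answer: P0:NH0 P1:NH1 P2:NH1

Derivation:
Op 1: best P0=- P1=- P2=NH0
Op 2: best P0=- P1=- P2=NH1
Op 3: best P0=- P1=NH4 P2=NH1
Op 4: best P0=- P1=NH1 P2=NH1
Op 5: best P0=- P1=NH1 P2=NH1
Op 6: best P0=- P1=NH1 P2=NH1
Op 7: best P0=- P1=NH1 P2=NH1
Op 8: best P0=NH0 P1=NH1 P2=NH1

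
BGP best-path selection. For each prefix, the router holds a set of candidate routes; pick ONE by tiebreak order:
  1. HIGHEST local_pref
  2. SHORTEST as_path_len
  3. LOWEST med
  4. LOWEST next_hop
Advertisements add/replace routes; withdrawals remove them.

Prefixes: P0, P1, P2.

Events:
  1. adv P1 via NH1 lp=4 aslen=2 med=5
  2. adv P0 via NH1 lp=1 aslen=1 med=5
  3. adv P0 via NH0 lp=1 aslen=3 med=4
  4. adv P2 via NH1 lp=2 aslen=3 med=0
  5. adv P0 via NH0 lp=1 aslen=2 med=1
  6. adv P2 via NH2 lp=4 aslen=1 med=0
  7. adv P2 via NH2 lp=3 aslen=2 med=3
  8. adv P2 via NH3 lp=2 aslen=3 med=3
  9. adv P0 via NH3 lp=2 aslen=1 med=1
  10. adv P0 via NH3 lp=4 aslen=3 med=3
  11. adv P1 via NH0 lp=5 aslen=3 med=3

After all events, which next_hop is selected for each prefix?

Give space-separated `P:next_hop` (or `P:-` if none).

Answer: P0:NH3 P1:NH0 P2:NH2

Derivation:
Op 1: best P0=- P1=NH1 P2=-
Op 2: best P0=NH1 P1=NH1 P2=-
Op 3: best P0=NH1 P1=NH1 P2=-
Op 4: best P0=NH1 P1=NH1 P2=NH1
Op 5: best P0=NH1 P1=NH1 P2=NH1
Op 6: best P0=NH1 P1=NH1 P2=NH2
Op 7: best P0=NH1 P1=NH1 P2=NH2
Op 8: best P0=NH1 P1=NH1 P2=NH2
Op 9: best P0=NH3 P1=NH1 P2=NH2
Op 10: best P0=NH3 P1=NH1 P2=NH2
Op 11: best P0=NH3 P1=NH0 P2=NH2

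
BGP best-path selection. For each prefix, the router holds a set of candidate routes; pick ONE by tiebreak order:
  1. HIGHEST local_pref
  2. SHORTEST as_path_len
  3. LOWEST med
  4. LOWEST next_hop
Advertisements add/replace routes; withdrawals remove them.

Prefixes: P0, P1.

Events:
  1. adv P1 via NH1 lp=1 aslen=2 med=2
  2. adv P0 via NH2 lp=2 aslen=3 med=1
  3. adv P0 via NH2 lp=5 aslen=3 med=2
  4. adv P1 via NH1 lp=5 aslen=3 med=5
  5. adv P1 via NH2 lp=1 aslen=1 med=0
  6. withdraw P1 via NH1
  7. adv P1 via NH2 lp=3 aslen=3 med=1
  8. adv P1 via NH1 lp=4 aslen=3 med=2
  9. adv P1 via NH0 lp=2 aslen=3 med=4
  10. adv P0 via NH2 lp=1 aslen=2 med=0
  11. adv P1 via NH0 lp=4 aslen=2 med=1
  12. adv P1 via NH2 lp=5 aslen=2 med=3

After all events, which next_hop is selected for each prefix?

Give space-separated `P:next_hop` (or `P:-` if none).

Op 1: best P0=- P1=NH1
Op 2: best P0=NH2 P1=NH1
Op 3: best P0=NH2 P1=NH1
Op 4: best P0=NH2 P1=NH1
Op 5: best P0=NH2 P1=NH1
Op 6: best P0=NH2 P1=NH2
Op 7: best P0=NH2 P1=NH2
Op 8: best P0=NH2 P1=NH1
Op 9: best P0=NH2 P1=NH1
Op 10: best P0=NH2 P1=NH1
Op 11: best P0=NH2 P1=NH0
Op 12: best P0=NH2 P1=NH2

Answer: P0:NH2 P1:NH2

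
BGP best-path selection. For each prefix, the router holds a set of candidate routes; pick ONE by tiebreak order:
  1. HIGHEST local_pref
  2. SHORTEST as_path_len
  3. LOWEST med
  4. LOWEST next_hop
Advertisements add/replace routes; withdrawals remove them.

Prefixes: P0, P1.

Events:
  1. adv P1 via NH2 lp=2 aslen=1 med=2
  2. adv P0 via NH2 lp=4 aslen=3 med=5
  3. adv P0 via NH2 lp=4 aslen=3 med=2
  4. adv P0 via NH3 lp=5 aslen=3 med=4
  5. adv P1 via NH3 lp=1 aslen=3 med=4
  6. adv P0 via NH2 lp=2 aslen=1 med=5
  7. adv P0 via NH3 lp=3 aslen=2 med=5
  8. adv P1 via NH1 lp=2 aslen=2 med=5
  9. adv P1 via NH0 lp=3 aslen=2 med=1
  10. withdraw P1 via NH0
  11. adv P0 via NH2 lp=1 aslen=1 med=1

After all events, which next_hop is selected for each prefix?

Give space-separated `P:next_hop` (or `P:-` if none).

Op 1: best P0=- P1=NH2
Op 2: best P0=NH2 P1=NH2
Op 3: best P0=NH2 P1=NH2
Op 4: best P0=NH3 P1=NH2
Op 5: best P0=NH3 P1=NH2
Op 6: best P0=NH3 P1=NH2
Op 7: best P0=NH3 P1=NH2
Op 8: best P0=NH3 P1=NH2
Op 9: best P0=NH3 P1=NH0
Op 10: best P0=NH3 P1=NH2
Op 11: best P0=NH3 P1=NH2

Answer: P0:NH3 P1:NH2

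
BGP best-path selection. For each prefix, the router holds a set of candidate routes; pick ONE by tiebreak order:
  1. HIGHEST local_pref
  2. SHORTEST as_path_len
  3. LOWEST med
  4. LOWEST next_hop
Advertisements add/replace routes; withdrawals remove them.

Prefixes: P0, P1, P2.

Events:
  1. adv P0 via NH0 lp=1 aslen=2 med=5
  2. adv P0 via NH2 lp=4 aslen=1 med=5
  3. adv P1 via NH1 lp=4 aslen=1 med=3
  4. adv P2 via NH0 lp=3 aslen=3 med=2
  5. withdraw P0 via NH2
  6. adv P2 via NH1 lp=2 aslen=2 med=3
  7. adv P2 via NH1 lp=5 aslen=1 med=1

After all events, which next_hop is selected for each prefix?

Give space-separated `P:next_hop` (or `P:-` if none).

Answer: P0:NH0 P1:NH1 P2:NH1

Derivation:
Op 1: best P0=NH0 P1=- P2=-
Op 2: best P0=NH2 P1=- P2=-
Op 3: best P0=NH2 P1=NH1 P2=-
Op 4: best P0=NH2 P1=NH1 P2=NH0
Op 5: best P0=NH0 P1=NH1 P2=NH0
Op 6: best P0=NH0 P1=NH1 P2=NH0
Op 7: best P0=NH0 P1=NH1 P2=NH1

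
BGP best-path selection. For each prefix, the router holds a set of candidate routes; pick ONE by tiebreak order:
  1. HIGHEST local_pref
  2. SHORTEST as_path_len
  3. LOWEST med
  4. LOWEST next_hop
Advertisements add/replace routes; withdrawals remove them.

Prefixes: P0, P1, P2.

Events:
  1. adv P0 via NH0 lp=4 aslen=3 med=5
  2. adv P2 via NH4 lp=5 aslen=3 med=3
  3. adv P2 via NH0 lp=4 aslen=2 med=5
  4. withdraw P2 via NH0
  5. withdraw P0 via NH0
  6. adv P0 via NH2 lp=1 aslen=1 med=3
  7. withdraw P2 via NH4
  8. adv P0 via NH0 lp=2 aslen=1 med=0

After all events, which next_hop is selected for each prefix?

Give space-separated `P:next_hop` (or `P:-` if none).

Op 1: best P0=NH0 P1=- P2=-
Op 2: best P0=NH0 P1=- P2=NH4
Op 3: best P0=NH0 P1=- P2=NH4
Op 4: best P0=NH0 P1=- P2=NH4
Op 5: best P0=- P1=- P2=NH4
Op 6: best P0=NH2 P1=- P2=NH4
Op 7: best P0=NH2 P1=- P2=-
Op 8: best P0=NH0 P1=- P2=-

Answer: P0:NH0 P1:- P2:-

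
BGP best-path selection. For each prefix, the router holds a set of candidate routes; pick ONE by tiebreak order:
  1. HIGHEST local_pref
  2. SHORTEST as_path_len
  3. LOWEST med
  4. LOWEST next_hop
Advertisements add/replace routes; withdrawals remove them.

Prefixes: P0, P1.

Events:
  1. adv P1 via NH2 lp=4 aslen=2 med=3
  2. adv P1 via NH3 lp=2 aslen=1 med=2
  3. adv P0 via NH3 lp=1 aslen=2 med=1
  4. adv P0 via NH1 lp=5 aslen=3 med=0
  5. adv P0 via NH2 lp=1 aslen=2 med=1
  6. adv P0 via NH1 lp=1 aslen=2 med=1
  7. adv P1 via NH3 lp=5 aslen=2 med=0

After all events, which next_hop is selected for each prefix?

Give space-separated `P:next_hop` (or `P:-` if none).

Answer: P0:NH1 P1:NH3

Derivation:
Op 1: best P0=- P1=NH2
Op 2: best P0=- P1=NH2
Op 3: best P0=NH3 P1=NH2
Op 4: best P0=NH1 P1=NH2
Op 5: best P0=NH1 P1=NH2
Op 6: best P0=NH1 P1=NH2
Op 7: best P0=NH1 P1=NH3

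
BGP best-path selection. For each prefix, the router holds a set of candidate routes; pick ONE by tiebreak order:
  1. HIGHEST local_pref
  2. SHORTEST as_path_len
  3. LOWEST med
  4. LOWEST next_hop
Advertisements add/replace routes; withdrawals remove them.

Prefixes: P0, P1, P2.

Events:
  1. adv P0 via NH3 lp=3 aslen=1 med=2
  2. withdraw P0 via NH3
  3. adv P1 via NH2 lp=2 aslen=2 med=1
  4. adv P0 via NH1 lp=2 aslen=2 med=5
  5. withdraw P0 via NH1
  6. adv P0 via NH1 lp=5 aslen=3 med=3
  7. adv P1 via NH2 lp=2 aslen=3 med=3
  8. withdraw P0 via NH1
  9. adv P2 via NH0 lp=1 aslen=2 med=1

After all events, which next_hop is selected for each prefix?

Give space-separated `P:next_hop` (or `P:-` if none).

Op 1: best P0=NH3 P1=- P2=-
Op 2: best P0=- P1=- P2=-
Op 3: best P0=- P1=NH2 P2=-
Op 4: best P0=NH1 P1=NH2 P2=-
Op 5: best P0=- P1=NH2 P2=-
Op 6: best P0=NH1 P1=NH2 P2=-
Op 7: best P0=NH1 P1=NH2 P2=-
Op 8: best P0=- P1=NH2 P2=-
Op 9: best P0=- P1=NH2 P2=NH0

Answer: P0:- P1:NH2 P2:NH0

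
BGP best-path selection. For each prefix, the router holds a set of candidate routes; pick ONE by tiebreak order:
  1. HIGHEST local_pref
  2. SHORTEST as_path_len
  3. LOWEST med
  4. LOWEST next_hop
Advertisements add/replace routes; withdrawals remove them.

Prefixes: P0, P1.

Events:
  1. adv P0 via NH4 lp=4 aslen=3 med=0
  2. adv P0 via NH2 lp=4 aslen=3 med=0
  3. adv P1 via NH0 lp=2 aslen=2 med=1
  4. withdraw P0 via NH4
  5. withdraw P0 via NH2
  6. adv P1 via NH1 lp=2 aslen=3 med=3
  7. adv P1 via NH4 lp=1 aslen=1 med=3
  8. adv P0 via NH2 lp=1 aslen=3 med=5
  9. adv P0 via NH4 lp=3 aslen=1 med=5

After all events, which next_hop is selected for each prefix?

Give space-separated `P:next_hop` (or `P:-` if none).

Answer: P0:NH4 P1:NH0

Derivation:
Op 1: best P0=NH4 P1=-
Op 2: best P0=NH2 P1=-
Op 3: best P0=NH2 P1=NH0
Op 4: best P0=NH2 P1=NH0
Op 5: best P0=- P1=NH0
Op 6: best P0=- P1=NH0
Op 7: best P0=- P1=NH0
Op 8: best P0=NH2 P1=NH0
Op 9: best P0=NH4 P1=NH0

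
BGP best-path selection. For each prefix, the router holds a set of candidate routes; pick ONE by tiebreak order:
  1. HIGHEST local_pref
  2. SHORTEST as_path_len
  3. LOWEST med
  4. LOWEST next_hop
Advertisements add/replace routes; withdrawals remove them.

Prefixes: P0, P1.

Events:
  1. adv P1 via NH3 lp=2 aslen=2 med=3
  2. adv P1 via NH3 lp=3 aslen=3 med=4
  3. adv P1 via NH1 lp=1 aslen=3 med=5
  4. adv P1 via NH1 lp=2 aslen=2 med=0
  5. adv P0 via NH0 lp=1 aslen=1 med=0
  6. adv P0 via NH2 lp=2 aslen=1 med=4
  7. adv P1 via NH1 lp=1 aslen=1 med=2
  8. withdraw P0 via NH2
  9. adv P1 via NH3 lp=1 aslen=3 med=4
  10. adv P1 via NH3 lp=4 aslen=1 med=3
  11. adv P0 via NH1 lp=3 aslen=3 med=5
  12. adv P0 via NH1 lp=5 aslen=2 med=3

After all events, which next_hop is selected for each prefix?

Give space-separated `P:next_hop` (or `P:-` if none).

Answer: P0:NH1 P1:NH3

Derivation:
Op 1: best P0=- P1=NH3
Op 2: best P0=- P1=NH3
Op 3: best P0=- P1=NH3
Op 4: best P0=- P1=NH3
Op 5: best P0=NH0 P1=NH3
Op 6: best P0=NH2 P1=NH3
Op 7: best P0=NH2 P1=NH3
Op 8: best P0=NH0 P1=NH3
Op 9: best P0=NH0 P1=NH1
Op 10: best P0=NH0 P1=NH3
Op 11: best P0=NH1 P1=NH3
Op 12: best P0=NH1 P1=NH3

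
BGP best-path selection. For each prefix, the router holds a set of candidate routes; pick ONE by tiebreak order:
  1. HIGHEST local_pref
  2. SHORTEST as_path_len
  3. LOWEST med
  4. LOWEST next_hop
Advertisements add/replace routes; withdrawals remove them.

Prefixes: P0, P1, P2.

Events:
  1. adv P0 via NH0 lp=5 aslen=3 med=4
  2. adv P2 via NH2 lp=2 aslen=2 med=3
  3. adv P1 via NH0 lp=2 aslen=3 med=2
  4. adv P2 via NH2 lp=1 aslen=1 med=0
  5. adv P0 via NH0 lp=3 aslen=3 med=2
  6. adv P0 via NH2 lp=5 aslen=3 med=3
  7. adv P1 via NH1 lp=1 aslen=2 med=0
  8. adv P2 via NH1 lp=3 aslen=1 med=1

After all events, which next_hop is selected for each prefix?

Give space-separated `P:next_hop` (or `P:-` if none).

Answer: P0:NH2 P1:NH0 P2:NH1

Derivation:
Op 1: best P0=NH0 P1=- P2=-
Op 2: best P0=NH0 P1=- P2=NH2
Op 3: best P0=NH0 P1=NH0 P2=NH2
Op 4: best P0=NH0 P1=NH0 P2=NH2
Op 5: best P0=NH0 P1=NH0 P2=NH2
Op 6: best P0=NH2 P1=NH0 P2=NH2
Op 7: best P0=NH2 P1=NH0 P2=NH2
Op 8: best P0=NH2 P1=NH0 P2=NH1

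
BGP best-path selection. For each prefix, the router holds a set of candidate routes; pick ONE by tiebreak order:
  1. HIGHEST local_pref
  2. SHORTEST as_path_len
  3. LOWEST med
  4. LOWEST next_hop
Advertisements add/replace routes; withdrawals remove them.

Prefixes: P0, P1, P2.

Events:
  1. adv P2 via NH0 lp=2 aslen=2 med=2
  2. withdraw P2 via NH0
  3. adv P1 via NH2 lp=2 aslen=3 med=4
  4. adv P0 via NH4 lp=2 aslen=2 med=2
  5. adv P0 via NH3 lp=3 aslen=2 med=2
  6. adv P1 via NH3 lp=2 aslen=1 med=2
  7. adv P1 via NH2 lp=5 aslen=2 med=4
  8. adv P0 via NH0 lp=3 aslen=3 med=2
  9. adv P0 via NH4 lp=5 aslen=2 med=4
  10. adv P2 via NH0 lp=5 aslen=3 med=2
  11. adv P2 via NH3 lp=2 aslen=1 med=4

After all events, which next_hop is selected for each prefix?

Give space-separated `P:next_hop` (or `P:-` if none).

Answer: P0:NH4 P1:NH2 P2:NH0

Derivation:
Op 1: best P0=- P1=- P2=NH0
Op 2: best P0=- P1=- P2=-
Op 3: best P0=- P1=NH2 P2=-
Op 4: best P0=NH4 P1=NH2 P2=-
Op 5: best P0=NH3 P1=NH2 P2=-
Op 6: best P0=NH3 P1=NH3 P2=-
Op 7: best P0=NH3 P1=NH2 P2=-
Op 8: best P0=NH3 P1=NH2 P2=-
Op 9: best P0=NH4 P1=NH2 P2=-
Op 10: best P0=NH4 P1=NH2 P2=NH0
Op 11: best P0=NH4 P1=NH2 P2=NH0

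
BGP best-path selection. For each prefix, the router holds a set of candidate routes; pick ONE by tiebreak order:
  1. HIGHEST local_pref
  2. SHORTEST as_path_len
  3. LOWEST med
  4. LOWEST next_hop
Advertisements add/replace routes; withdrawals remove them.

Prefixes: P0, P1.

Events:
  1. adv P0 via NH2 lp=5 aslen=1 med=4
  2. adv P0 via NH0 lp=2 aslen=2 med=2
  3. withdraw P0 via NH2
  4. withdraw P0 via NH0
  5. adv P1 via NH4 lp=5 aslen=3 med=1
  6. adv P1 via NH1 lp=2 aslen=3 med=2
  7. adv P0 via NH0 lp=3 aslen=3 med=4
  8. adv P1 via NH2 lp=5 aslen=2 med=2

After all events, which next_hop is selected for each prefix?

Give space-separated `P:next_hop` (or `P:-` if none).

Answer: P0:NH0 P1:NH2

Derivation:
Op 1: best P0=NH2 P1=-
Op 2: best P0=NH2 P1=-
Op 3: best P0=NH0 P1=-
Op 4: best P0=- P1=-
Op 5: best P0=- P1=NH4
Op 6: best P0=- P1=NH4
Op 7: best P0=NH0 P1=NH4
Op 8: best P0=NH0 P1=NH2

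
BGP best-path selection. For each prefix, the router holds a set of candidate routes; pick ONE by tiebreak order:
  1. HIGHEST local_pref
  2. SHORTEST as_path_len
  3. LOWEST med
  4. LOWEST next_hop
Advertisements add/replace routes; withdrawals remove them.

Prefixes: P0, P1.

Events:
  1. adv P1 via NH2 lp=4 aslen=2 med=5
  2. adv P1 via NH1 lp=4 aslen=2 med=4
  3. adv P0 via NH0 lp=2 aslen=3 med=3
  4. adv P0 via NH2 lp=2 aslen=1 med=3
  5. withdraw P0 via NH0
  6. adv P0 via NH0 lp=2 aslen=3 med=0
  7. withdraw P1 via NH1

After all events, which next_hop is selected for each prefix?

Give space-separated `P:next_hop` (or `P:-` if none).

Answer: P0:NH2 P1:NH2

Derivation:
Op 1: best P0=- P1=NH2
Op 2: best P0=- P1=NH1
Op 3: best P0=NH0 P1=NH1
Op 4: best P0=NH2 P1=NH1
Op 5: best P0=NH2 P1=NH1
Op 6: best P0=NH2 P1=NH1
Op 7: best P0=NH2 P1=NH2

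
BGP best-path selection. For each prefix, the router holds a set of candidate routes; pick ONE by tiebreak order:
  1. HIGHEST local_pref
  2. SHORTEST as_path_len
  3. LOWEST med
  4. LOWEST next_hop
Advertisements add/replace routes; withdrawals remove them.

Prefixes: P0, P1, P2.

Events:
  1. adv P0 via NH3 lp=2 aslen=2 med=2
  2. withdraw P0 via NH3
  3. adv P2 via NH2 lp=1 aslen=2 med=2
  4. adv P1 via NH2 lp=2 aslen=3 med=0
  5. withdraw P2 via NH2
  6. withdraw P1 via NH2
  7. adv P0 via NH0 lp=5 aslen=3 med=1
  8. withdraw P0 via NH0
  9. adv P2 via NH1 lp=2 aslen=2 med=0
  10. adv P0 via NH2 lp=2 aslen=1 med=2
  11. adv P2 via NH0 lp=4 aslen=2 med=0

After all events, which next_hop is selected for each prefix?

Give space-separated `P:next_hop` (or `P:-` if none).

Op 1: best P0=NH3 P1=- P2=-
Op 2: best P0=- P1=- P2=-
Op 3: best P0=- P1=- P2=NH2
Op 4: best P0=- P1=NH2 P2=NH2
Op 5: best P0=- P1=NH2 P2=-
Op 6: best P0=- P1=- P2=-
Op 7: best P0=NH0 P1=- P2=-
Op 8: best P0=- P1=- P2=-
Op 9: best P0=- P1=- P2=NH1
Op 10: best P0=NH2 P1=- P2=NH1
Op 11: best P0=NH2 P1=- P2=NH0

Answer: P0:NH2 P1:- P2:NH0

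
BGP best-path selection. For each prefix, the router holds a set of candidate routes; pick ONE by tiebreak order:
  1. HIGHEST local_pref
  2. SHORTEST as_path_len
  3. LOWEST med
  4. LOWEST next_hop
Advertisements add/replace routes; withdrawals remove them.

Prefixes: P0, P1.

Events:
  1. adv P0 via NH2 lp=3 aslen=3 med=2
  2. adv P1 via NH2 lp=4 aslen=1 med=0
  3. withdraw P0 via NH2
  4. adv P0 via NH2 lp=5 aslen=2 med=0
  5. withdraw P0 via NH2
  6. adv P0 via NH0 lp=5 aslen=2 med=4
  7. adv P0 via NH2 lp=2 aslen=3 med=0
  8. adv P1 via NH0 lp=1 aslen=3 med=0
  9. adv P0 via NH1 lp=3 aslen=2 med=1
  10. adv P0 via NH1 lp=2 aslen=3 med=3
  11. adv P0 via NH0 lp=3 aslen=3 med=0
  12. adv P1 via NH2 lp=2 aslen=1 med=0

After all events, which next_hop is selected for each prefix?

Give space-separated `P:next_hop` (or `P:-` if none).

Op 1: best P0=NH2 P1=-
Op 2: best P0=NH2 P1=NH2
Op 3: best P0=- P1=NH2
Op 4: best P0=NH2 P1=NH2
Op 5: best P0=- P1=NH2
Op 6: best P0=NH0 P1=NH2
Op 7: best P0=NH0 P1=NH2
Op 8: best P0=NH0 P1=NH2
Op 9: best P0=NH0 P1=NH2
Op 10: best P0=NH0 P1=NH2
Op 11: best P0=NH0 P1=NH2
Op 12: best P0=NH0 P1=NH2

Answer: P0:NH0 P1:NH2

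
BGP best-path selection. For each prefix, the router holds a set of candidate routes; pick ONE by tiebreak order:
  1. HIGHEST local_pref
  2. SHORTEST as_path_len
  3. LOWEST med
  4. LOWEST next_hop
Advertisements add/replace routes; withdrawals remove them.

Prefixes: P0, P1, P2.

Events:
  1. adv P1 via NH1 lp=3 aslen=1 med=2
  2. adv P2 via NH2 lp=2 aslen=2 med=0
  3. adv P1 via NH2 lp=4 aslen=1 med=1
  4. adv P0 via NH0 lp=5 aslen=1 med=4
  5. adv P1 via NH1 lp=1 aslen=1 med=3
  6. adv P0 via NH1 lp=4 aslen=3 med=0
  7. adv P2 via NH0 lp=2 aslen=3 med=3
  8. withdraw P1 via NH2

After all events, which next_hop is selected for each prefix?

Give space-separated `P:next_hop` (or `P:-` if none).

Answer: P0:NH0 P1:NH1 P2:NH2

Derivation:
Op 1: best P0=- P1=NH1 P2=-
Op 2: best P0=- P1=NH1 P2=NH2
Op 3: best P0=- P1=NH2 P2=NH2
Op 4: best P0=NH0 P1=NH2 P2=NH2
Op 5: best P0=NH0 P1=NH2 P2=NH2
Op 6: best P0=NH0 P1=NH2 P2=NH2
Op 7: best P0=NH0 P1=NH2 P2=NH2
Op 8: best P0=NH0 P1=NH1 P2=NH2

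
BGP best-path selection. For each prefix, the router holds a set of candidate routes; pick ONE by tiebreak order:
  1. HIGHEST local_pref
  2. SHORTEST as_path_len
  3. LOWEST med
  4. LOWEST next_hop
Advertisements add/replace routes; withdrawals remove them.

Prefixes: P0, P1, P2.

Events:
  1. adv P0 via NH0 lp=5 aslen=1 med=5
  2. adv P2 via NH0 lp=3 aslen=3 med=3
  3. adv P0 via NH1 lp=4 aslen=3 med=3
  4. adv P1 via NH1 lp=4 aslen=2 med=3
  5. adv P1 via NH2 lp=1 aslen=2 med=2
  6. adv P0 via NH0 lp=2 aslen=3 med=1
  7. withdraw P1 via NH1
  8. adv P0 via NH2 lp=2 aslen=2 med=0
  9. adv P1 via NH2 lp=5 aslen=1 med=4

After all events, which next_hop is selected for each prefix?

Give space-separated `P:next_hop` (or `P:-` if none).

Op 1: best P0=NH0 P1=- P2=-
Op 2: best P0=NH0 P1=- P2=NH0
Op 3: best P0=NH0 P1=- P2=NH0
Op 4: best P0=NH0 P1=NH1 P2=NH0
Op 5: best P0=NH0 P1=NH1 P2=NH0
Op 6: best P0=NH1 P1=NH1 P2=NH0
Op 7: best P0=NH1 P1=NH2 P2=NH0
Op 8: best P0=NH1 P1=NH2 P2=NH0
Op 9: best P0=NH1 P1=NH2 P2=NH0

Answer: P0:NH1 P1:NH2 P2:NH0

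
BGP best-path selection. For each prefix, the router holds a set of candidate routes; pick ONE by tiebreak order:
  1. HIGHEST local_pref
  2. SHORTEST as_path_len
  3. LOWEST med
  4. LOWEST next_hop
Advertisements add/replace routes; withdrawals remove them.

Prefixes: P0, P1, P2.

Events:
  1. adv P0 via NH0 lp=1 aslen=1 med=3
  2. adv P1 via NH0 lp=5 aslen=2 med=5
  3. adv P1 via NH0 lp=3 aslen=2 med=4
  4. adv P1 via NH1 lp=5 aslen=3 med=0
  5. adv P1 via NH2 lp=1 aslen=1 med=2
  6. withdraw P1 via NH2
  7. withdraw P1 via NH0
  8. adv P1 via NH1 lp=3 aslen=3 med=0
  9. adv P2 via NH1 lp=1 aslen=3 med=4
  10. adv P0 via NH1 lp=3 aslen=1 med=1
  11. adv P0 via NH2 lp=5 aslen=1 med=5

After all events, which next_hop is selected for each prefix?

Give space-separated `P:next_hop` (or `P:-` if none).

Answer: P0:NH2 P1:NH1 P2:NH1

Derivation:
Op 1: best P0=NH0 P1=- P2=-
Op 2: best P0=NH0 P1=NH0 P2=-
Op 3: best P0=NH0 P1=NH0 P2=-
Op 4: best P0=NH0 P1=NH1 P2=-
Op 5: best P0=NH0 P1=NH1 P2=-
Op 6: best P0=NH0 P1=NH1 P2=-
Op 7: best P0=NH0 P1=NH1 P2=-
Op 8: best P0=NH0 P1=NH1 P2=-
Op 9: best P0=NH0 P1=NH1 P2=NH1
Op 10: best P0=NH1 P1=NH1 P2=NH1
Op 11: best P0=NH2 P1=NH1 P2=NH1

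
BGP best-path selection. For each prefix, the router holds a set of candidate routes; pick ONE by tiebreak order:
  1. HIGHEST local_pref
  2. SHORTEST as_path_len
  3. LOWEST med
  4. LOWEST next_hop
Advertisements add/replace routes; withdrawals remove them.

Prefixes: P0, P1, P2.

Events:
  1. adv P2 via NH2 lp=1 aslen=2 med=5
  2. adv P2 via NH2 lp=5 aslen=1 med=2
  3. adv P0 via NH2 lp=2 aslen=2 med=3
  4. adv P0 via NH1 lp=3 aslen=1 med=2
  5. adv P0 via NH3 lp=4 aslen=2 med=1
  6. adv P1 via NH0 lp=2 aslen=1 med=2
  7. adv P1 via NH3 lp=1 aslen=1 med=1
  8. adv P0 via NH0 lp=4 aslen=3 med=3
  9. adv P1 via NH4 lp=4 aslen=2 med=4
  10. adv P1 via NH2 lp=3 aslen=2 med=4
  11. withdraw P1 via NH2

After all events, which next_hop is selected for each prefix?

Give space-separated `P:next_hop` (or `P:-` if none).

Answer: P0:NH3 P1:NH4 P2:NH2

Derivation:
Op 1: best P0=- P1=- P2=NH2
Op 2: best P0=- P1=- P2=NH2
Op 3: best P0=NH2 P1=- P2=NH2
Op 4: best P0=NH1 P1=- P2=NH2
Op 5: best P0=NH3 P1=- P2=NH2
Op 6: best P0=NH3 P1=NH0 P2=NH2
Op 7: best P0=NH3 P1=NH0 P2=NH2
Op 8: best P0=NH3 P1=NH0 P2=NH2
Op 9: best P0=NH3 P1=NH4 P2=NH2
Op 10: best P0=NH3 P1=NH4 P2=NH2
Op 11: best P0=NH3 P1=NH4 P2=NH2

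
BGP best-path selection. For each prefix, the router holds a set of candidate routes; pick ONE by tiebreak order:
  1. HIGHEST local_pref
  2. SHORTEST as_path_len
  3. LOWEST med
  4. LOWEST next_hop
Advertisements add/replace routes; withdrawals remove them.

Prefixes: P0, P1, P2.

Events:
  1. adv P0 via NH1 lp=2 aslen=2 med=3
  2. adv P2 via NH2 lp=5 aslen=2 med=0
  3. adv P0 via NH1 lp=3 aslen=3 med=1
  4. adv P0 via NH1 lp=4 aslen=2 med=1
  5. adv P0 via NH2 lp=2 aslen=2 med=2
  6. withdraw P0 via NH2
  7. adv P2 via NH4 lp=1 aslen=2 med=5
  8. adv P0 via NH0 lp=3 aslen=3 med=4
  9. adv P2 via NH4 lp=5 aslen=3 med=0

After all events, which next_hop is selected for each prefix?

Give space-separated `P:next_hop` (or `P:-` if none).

Op 1: best P0=NH1 P1=- P2=-
Op 2: best P0=NH1 P1=- P2=NH2
Op 3: best P0=NH1 P1=- P2=NH2
Op 4: best P0=NH1 P1=- P2=NH2
Op 5: best P0=NH1 P1=- P2=NH2
Op 6: best P0=NH1 P1=- P2=NH2
Op 7: best P0=NH1 P1=- P2=NH2
Op 8: best P0=NH1 P1=- P2=NH2
Op 9: best P0=NH1 P1=- P2=NH2

Answer: P0:NH1 P1:- P2:NH2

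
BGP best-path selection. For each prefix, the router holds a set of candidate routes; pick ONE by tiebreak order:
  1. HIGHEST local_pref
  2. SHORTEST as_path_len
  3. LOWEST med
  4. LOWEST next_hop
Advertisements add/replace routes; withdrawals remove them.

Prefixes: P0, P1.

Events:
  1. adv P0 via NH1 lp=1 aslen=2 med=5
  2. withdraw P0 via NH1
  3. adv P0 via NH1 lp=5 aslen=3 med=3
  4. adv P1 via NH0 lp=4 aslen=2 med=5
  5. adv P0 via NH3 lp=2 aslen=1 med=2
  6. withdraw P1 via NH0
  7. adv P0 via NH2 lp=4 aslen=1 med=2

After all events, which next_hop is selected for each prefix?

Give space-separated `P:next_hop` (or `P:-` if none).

Op 1: best P0=NH1 P1=-
Op 2: best P0=- P1=-
Op 3: best P0=NH1 P1=-
Op 4: best P0=NH1 P1=NH0
Op 5: best P0=NH1 P1=NH0
Op 6: best P0=NH1 P1=-
Op 7: best P0=NH1 P1=-

Answer: P0:NH1 P1:-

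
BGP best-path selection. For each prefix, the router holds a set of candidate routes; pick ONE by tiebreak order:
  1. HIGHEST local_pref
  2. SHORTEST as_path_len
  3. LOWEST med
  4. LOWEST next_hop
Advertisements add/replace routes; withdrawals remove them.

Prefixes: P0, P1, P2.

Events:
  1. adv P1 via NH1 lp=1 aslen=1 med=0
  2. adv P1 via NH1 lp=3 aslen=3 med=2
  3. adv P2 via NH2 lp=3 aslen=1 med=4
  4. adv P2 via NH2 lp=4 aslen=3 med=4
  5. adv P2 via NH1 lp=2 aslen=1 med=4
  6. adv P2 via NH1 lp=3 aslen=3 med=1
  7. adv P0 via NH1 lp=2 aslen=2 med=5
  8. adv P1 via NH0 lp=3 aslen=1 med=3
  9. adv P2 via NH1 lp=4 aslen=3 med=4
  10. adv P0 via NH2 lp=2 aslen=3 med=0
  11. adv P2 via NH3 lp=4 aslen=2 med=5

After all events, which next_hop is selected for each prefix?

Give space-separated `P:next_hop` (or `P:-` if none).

Answer: P0:NH1 P1:NH0 P2:NH3

Derivation:
Op 1: best P0=- P1=NH1 P2=-
Op 2: best P0=- P1=NH1 P2=-
Op 3: best P0=- P1=NH1 P2=NH2
Op 4: best P0=- P1=NH1 P2=NH2
Op 5: best P0=- P1=NH1 P2=NH2
Op 6: best P0=- P1=NH1 P2=NH2
Op 7: best P0=NH1 P1=NH1 P2=NH2
Op 8: best P0=NH1 P1=NH0 P2=NH2
Op 9: best P0=NH1 P1=NH0 P2=NH1
Op 10: best P0=NH1 P1=NH0 P2=NH1
Op 11: best P0=NH1 P1=NH0 P2=NH3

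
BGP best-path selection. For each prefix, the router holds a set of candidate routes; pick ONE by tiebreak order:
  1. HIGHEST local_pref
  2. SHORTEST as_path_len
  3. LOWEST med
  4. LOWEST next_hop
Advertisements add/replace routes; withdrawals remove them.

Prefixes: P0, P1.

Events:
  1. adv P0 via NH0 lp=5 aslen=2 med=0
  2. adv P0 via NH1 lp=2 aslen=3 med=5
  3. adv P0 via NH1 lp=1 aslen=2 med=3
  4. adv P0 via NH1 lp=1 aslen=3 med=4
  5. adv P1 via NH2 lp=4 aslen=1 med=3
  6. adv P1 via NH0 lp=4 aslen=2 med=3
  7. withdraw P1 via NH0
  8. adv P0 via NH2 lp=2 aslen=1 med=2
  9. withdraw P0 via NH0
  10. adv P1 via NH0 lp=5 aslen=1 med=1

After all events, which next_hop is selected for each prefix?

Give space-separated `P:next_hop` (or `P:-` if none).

Answer: P0:NH2 P1:NH0

Derivation:
Op 1: best P0=NH0 P1=-
Op 2: best P0=NH0 P1=-
Op 3: best P0=NH0 P1=-
Op 4: best P0=NH0 P1=-
Op 5: best P0=NH0 P1=NH2
Op 6: best P0=NH0 P1=NH2
Op 7: best P0=NH0 P1=NH2
Op 8: best P0=NH0 P1=NH2
Op 9: best P0=NH2 P1=NH2
Op 10: best P0=NH2 P1=NH0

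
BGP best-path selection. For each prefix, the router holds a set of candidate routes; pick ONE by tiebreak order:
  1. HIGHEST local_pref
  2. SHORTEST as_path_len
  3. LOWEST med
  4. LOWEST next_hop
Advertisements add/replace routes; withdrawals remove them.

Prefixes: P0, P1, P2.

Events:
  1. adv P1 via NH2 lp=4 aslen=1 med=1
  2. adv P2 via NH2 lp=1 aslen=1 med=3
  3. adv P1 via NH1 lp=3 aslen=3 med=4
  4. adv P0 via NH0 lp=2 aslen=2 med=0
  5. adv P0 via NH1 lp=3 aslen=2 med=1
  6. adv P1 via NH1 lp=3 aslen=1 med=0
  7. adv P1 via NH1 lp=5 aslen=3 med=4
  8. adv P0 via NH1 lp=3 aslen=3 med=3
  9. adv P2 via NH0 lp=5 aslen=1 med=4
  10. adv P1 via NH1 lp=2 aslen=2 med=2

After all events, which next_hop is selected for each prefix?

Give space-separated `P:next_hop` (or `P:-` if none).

Op 1: best P0=- P1=NH2 P2=-
Op 2: best P0=- P1=NH2 P2=NH2
Op 3: best P0=- P1=NH2 P2=NH2
Op 4: best P0=NH0 P1=NH2 P2=NH2
Op 5: best P0=NH1 P1=NH2 P2=NH2
Op 6: best P0=NH1 P1=NH2 P2=NH2
Op 7: best P0=NH1 P1=NH1 P2=NH2
Op 8: best P0=NH1 P1=NH1 P2=NH2
Op 9: best P0=NH1 P1=NH1 P2=NH0
Op 10: best P0=NH1 P1=NH2 P2=NH0

Answer: P0:NH1 P1:NH2 P2:NH0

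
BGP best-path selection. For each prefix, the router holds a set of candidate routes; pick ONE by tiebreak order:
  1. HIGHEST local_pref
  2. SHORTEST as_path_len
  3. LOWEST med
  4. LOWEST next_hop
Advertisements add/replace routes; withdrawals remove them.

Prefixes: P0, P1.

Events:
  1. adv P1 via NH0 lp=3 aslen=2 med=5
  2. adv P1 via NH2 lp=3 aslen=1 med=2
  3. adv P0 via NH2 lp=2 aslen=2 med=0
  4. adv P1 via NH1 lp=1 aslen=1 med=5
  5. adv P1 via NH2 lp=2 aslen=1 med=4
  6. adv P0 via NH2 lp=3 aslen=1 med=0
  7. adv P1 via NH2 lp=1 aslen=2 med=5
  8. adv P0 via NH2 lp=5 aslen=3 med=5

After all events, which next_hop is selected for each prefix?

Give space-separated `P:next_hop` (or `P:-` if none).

Answer: P0:NH2 P1:NH0

Derivation:
Op 1: best P0=- P1=NH0
Op 2: best P0=- P1=NH2
Op 3: best P0=NH2 P1=NH2
Op 4: best P0=NH2 P1=NH2
Op 5: best P0=NH2 P1=NH0
Op 6: best P0=NH2 P1=NH0
Op 7: best P0=NH2 P1=NH0
Op 8: best P0=NH2 P1=NH0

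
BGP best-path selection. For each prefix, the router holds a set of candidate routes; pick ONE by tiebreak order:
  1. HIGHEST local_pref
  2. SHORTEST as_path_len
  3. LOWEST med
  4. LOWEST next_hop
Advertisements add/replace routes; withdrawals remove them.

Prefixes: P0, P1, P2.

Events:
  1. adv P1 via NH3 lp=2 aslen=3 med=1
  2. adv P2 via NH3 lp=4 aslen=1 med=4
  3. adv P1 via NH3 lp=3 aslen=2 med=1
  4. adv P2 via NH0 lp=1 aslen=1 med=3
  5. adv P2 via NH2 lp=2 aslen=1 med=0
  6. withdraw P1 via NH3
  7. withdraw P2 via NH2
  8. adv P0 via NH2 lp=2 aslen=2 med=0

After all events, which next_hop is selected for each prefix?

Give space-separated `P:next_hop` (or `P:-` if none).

Op 1: best P0=- P1=NH3 P2=-
Op 2: best P0=- P1=NH3 P2=NH3
Op 3: best P0=- P1=NH3 P2=NH3
Op 4: best P0=- P1=NH3 P2=NH3
Op 5: best P0=- P1=NH3 P2=NH3
Op 6: best P0=- P1=- P2=NH3
Op 7: best P0=- P1=- P2=NH3
Op 8: best P0=NH2 P1=- P2=NH3

Answer: P0:NH2 P1:- P2:NH3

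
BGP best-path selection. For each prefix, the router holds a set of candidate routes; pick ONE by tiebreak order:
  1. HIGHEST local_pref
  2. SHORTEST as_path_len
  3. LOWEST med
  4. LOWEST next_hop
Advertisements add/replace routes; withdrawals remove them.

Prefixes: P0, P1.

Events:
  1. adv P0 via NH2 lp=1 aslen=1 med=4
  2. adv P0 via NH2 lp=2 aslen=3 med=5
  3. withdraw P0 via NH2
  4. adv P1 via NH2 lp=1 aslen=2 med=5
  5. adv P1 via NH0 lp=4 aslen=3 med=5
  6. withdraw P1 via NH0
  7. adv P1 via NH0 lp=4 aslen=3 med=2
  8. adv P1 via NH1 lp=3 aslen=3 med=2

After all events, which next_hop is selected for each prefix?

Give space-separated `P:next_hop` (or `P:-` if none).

Op 1: best P0=NH2 P1=-
Op 2: best P0=NH2 P1=-
Op 3: best P0=- P1=-
Op 4: best P0=- P1=NH2
Op 5: best P0=- P1=NH0
Op 6: best P0=- P1=NH2
Op 7: best P0=- P1=NH0
Op 8: best P0=- P1=NH0

Answer: P0:- P1:NH0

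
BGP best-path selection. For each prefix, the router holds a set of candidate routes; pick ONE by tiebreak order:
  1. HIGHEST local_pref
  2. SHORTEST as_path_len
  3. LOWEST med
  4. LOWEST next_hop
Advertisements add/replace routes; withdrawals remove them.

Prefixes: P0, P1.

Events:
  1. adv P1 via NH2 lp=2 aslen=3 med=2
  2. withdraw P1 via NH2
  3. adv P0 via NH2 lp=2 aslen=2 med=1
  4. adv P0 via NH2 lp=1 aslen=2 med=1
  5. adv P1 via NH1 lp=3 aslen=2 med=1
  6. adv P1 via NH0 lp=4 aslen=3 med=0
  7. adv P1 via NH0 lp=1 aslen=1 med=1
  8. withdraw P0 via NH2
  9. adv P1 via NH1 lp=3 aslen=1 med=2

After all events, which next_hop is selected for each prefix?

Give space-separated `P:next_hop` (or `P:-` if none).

Answer: P0:- P1:NH1

Derivation:
Op 1: best P0=- P1=NH2
Op 2: best P0=- P1=-
Op 3: best P0=NH2 P1=-
Op 4: best P0=NH2 P1=-
Op 5: best P0=NH2 P1=NH1
Op 6: best P0=NH2 P1=NH0
Op 7: best P0=NH2 P1=NH1
Op 8: best P0=- P1=NH1
Op 9: best P0=- P1=NH1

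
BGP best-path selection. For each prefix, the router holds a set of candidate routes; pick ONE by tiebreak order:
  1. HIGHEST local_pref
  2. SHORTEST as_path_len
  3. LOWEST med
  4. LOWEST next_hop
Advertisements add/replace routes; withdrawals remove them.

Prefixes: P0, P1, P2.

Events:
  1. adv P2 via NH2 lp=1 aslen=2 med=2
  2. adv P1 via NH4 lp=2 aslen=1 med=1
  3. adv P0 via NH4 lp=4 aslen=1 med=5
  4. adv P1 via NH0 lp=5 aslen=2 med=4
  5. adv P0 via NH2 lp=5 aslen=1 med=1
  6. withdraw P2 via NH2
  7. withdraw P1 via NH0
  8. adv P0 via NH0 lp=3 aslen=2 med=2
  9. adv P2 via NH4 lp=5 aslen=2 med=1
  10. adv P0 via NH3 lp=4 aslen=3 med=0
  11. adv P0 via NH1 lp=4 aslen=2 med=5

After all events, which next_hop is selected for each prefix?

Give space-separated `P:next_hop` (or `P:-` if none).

Op 1: best P0=- P1=- P2=NH2
Op 2: best P0=- P1=NH4 P2=NH2
Op 3: best P0=NH4 P1=NH4 P2=NH2
Op 4: best P0=NH4 P1=NH0 P2=NH2
Op 5: best P0=NH2 P1=NH0 P2=NH2
Op 6: best P0=NH2 P1=NH0 P2=-
Op 7: best P0=NH2 P1=NH4 P2=-
Op 8: best P0=NH2 P1=NH4 P2=-
Op 9: best P0=NH2 P1=NH4 P2=NH4
Op 10: best P0=NH2 P1=NH4 P2=NH4
Op 11: best P0=NH2 P1=NH4 P2=NH4

Answer: P0:NH2 P1:NH4 P2:NH4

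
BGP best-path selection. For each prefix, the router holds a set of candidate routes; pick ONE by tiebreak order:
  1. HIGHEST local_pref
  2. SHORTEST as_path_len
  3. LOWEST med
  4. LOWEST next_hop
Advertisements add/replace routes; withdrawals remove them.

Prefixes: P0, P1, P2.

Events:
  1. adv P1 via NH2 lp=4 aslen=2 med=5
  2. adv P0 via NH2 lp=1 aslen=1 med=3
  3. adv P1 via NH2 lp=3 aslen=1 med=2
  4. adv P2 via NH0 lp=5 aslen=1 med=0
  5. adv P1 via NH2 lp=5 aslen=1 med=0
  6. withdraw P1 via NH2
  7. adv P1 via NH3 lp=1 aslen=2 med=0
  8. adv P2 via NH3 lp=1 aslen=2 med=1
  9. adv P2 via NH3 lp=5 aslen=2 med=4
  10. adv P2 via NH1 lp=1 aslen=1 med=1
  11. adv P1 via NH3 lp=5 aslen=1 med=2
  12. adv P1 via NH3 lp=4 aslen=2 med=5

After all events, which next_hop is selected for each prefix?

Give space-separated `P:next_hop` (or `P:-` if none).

Answer: P0:NH2 P1:NH3 P2:NH0

Derivation:
Op 1: best P0=- P1=NH2 P2=-
Op 2: best P0=NH2 P1=NH2 P2=-
Op 3: best P0=NH2 P1=NH2 P2=-
Op 4: best P0=NH2 P1=NH2 P2=NH0
Op 5: best P0=NH2 P1=NH2 P2=NH0
Op 6: best P0=NH2 P1=- P2=NH0
Op 7: best P0=NH2 P1=NH3 P2=NH0
Op 8: best P0=NH2 P1=NH3 P2=NH0
Op 9: best P0=NH2 P1=NH3 P2=NH0
Op 10: best P0=NH2 P1=NH3 P2=NH0
Op 11: best P0=NH2 P1=NH3 P2=NH0
Op 12: best P0=NH2 P1=NH3 P2=NH0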